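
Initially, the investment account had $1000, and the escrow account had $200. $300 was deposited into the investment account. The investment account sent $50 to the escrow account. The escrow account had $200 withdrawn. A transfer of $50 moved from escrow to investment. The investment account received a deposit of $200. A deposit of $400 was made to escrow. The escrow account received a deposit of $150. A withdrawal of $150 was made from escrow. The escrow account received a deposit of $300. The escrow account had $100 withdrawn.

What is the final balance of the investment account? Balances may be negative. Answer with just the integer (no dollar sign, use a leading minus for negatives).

Tracking account balances step by step:
Start: investment=1000, escrow=200
Event 1 (deposit 300 to investment): investment: 1000 + 300 = 1300. Balances: investment=1300, escrow=200
Event 2 (transfer 50 investment -> escrow): investment: 1300 - 50 = 1250, escrow: 200 + 50 = 250. Balances: investment=1250, escrow=250
Event 3 (withdraw 200 from escrow): escrow: 250 - 200 = 50. Balances: investment=1250, escrow=50
Event 4 (transfer 50 escrow -> investment): escrow: 50 - 50 = 0, investment: 1250 + 50 = 1300. Balances: investment=1300, escrow=0
Event 5 (deposit 200 to investment): investment: 1300 + 200 = 1500. Balances: investment=1500, escrow=0
Event 6 (deposit 400 to escrow): escrow: 0 + 400 = 400. Balances: investment=1500, escrow=400
Event 7 (deposit 150 to escrow): escrow: 400 + 150 = 550. Balances: investment=1500, escrow=550
Event 8 (withdraw 150 from escrow): escrow: 550 - 150 = 400. Balances: investment=1500, escrow=400
Event 9 (deposit 300 to escrow): escrow: 400 + 300 = 700. Balances: investment=1500, escrow=700
Event 10 (withdraw 100 from escrow): escrow: 700 - 100 = 600. Balances: investment=1500, escrow=600

Final balance of investment: 1500

Answer: 1500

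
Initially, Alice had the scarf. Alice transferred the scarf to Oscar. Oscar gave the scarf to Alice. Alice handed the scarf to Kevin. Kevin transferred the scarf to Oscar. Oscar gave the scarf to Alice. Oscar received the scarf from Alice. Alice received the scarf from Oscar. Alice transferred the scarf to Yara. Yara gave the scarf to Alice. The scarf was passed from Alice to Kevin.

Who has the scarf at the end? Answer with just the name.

Answer: Kevin

Derivation:
Tracking the scarf through each event:
Start: Alice has the scarf.
After event 1: Oscar has the scarf.
After event 2: Alice has the scarf.
After event 3: Kevin has the scarf.
After event 4: Oscar has the scarf.
After event 5: Alice has the scarf.
After event 6: Oscar has the scarf.
After event 7: Alice has the scarf.
After event 8: Yara has the scarf.
After event 9: Alice has the scarf.
After event 10: Kevin has the scarf.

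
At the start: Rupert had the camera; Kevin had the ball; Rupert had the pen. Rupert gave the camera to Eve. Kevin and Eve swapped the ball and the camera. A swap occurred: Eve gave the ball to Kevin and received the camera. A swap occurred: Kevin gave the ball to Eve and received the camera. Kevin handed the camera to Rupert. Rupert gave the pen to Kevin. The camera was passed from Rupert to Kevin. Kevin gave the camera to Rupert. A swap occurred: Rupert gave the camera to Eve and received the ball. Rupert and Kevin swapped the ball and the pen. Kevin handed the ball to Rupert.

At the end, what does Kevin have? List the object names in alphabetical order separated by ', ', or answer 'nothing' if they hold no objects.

Tracking all object holders:
Start: camera:Rupert, ball:Kevin, pen:Rupert
Event 1 (give camera: Rupert -> Eve). State: camera:Eve, ball:Kevin, pen:Rupert
Event 2 (swap ball<->camera: now ball:Eve, camera:Kevin). State: camera:Kevin, ball:Eve, pen:Rupert
Event 3 (swap ball<->camera: now ball:Kevin, camera:Eve). State: camera:Eve, ball:Kevin, pen:Rupert
Event 4 (swap ball<->camera: now ball:Eve, camera:Kevin). State: camera:Kevin, ball:Eve, pen:Rupert
Event 5 (give camera: Kevin -> Rupert). State: camera:Rupert, ball:Eve, pen:Rupert
Event 6 (give pen: Rupert -> Kevin). State: camera:Rupert, ball:Eve, pen:Kevin
Event 7 (give camera: Rupert -> Kevin). State: camera:Kevin, ball:Eve, pen:Kevin
Event 8 (give camera: Kevin -> Rupert). State: camera:Rupert, ball:Eve, pen:Kevin
Event 9 (swap camera<->ball: now camera:Eve, ball:Rupert). State: camera:Eve, ball:Rupert, pen:Kevin
Event 10 (swap ball<->pen: now ball:Kevin, pen:Rupert). State: camera:Eve, ball:Kevin, pen:Rupert
Event 11 (give ball: Kevin -> Rupert). State: camera:Eve, ball:Rupert, pen:Rupert

Final state: camera:Eve, ball:Rupert, pen:Rupert
Kevin holds: (nothing).

Answer: nothing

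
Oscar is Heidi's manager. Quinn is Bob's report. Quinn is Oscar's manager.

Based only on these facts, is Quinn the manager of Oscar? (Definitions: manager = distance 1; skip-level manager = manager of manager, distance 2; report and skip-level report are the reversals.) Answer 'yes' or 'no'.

Answer: yes

Derivation:
Reconstructing the manager chain from the given facts:
  Bob -> Quinn -> Oscar -> Heidi
(each arrow means 'manager of the next')
Positions in the chain (0 = top):
  position of Bob: 0
  position of Quinn: 1
  position of Oscar: 2
  position of Heidi: 3

Quinn is at position 1, Oscar is at position 2; signed distance (j - i) = 1.
'manager' requires j - i = 1. Actual distance is 1, so the relation HOLDS.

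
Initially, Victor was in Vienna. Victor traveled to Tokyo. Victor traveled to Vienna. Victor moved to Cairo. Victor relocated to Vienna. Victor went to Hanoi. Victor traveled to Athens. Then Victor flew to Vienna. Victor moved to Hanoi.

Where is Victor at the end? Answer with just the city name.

Tracking Victor's location:
Start: Victor is in Vienna.
After move 1: Vienna -> Tokyo. Victor is in Tokyo.
After move 2: Tokyo -> Vienna. Victor is in Vienna.
After move 3: Vienna -> Cairo. Victor is in Cairo.
After move 4: Cairo -> Vienna. Victor is in Vienna.
After move 5: Vienna -> Hanoi. Victor is in Hanoi.
After move 6: Hanoi -> Athens. Victor is in Athens.
After move 7: Athens -> Vienna. Victor is in Vienna.
After move 8: Vienna -> Hanoi. Victor is in Hanoi.

Answer: Hanoi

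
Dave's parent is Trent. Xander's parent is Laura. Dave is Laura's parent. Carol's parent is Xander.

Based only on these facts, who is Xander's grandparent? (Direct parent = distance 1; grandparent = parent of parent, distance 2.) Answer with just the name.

Reconstructing the parent chain from the given facts:
  Trent -> Dave -> Laura -> Xander -> Carol
(each arrow means 'parent of the next')
Positions in the chain (0 = top):
  position of Trent: 0
  position of Dave: 1
  position of Laura: 2
  position of Xander: 3
  position of Carol: 4

Xander is at position 3; the grandparent is 2 steps up the chain, i.e. position 1: Dave.

Answer: Dave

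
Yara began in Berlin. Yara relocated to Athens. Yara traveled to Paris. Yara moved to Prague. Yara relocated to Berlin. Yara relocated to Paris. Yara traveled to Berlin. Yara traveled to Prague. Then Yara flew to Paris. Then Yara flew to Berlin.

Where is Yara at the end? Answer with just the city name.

Answer: Berlin

Derivation:
Tracking Yara's location:
Start: Yara is in Berlin.
After move 1: Berlin -> Athens. Yara is in Athens.
After move 2: Athens -> Paris. Yara is in Paris.
After move 3: Paris -> Prague. Yara is in Prague.
After move 4: Prague -> Berlin. Yara is in Berlin.
After move 5: Berlin -> Paris. Yara is in Paris.
After move 6: Paris -> Berlin. Yara is in Berlin.
After move 7: Berlin -> Prague. Yara is in Prague.
After move 8: Prague -> Paris. Yara is in Paris.
After move 9: Paris -> Berlin. Yara is in Berlin.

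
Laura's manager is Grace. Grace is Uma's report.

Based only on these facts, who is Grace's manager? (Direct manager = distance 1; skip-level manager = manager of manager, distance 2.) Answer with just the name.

Reconstructing the manager chain from the given facts:
  Uma -> Grace -> Laura
(each arrow means 'manager of the next')
Positions in the chain (0 = top):
  position of Uma: 0
  position of Grace: 1
  position of Laura: 2

Grace is at position 1; the manager is 1 step up the chain, i.e. position 0: Uma.

Answer: Uma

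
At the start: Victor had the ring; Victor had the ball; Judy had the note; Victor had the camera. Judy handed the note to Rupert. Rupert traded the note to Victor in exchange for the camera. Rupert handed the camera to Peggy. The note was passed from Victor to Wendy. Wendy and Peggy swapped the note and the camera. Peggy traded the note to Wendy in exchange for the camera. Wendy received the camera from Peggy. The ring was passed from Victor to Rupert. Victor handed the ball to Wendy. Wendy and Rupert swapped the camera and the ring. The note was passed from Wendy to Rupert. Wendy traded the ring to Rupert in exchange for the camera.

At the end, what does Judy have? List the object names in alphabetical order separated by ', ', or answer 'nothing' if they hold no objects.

Tracking all object holders:
Start: ring:Victor, ball:Victor, note:Judy, camera:Victor
Event 1 (give note: Judy -> Rupert). State: ring:Victor, ball:Victor, note:Rupert, camera:Victor
Event 2 (swap note<->camera: now note:Victor, camera:Rupert). State: ring:Victor, ball:Victor, note:Victor, camera:Rupert
Event 3 (give camera: Rupert -> Peggy). State: ring:Victor, ball:Victor, note:Victor, camera:Peggy
Event 4 (give note: Victor -> Wendy). State: ring:Victor, ball:Victor, note:Wendy, camera:Peggy
Event 5 (swap note<->camera: now note:Peggy, camera:Wendy). State: ring:Victor, ball:Victor, note:Peggy, camera:Wendy
Event 6 (swap note<->camera: now note:Wendy, camera:Peggy). State: ring:Victor, ball:Victor, note:Wendy, camera:Peggy
Event 7 (give camera: Peggy -> Wendy). State: ring:Victor, ball:Victor, note:Wendy, camera:Wendy
Event 8 (give ring: Victor -> Rupert). State: ring:Rupert, ball:Victor, note:Wendy, camera:Wendy
Event 9 (give ball: Victor -> Wendy). State: ring:Rupert, ball:Wendy, note:Wendy, camera:Wendy
Event 10 (swap camera<->ring: now camera:Rupert, ring:Wendy). State: ring:Wendy, ball:Wendy, note:Wendy, camera:Rupert
Event 11 (give note: Wendy -> Rupert). State: ring:Wendy, ball:Wendy, note:Rupert, camera:Rupert
Event 12 (swap ring<->camera: now ring:Rupert, camera:Wendy). State: ring:Rupert, ball:Wendy, note:Rupert, camera:Wendy

Final state: ring:Rupert, ball:Wendy, note:Rupert, camera:Wendy
Judy holds: (nothing).

Answer: nothing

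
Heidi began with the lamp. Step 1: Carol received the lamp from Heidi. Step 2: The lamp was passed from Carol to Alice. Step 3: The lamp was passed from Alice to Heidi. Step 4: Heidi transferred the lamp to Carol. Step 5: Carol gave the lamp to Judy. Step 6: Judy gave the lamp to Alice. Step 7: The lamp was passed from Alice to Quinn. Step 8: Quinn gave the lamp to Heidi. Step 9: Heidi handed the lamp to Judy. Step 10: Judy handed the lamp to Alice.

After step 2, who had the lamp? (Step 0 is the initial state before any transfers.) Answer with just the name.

Tracking the lamp holder through step 2:
After step 0 (start): Heidi
After step 1: Carol
After step 2: Alice

At step 2, the holder is Alice.

Answer: Alice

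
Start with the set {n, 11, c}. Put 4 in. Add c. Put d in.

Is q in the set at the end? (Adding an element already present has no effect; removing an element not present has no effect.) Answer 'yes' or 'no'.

Tracking the set through each operation:
Start: {11, c, n}
Event 1 (add 4): added. Set: {11, 4, c, n}
Event 2 (add c): already present, no change. Set: {11, 4, c, n}
Event 3 (add d): added. Set: {11, 4, c, d, n}

Final set: {11, 4, c, d, n} (size 5)
q is NOT in the final set.

Answer: no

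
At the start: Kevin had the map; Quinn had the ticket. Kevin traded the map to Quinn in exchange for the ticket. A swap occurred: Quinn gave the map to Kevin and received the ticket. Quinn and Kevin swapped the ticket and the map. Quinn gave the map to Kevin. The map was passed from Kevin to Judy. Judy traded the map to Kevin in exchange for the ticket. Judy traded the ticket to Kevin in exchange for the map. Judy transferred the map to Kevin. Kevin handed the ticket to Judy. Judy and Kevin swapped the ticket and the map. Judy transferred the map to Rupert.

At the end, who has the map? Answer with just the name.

Answer: Rupert

Derivation:
Tracking all object holders:
Start: map:Kevin, ticket:Quinn
Event 1 (swap map<->ticket: now map:Quinn, ticket:Kevin). State: map:Quinn, ticket:Kevin
Event 2 (swap map<->ticket: now map:Kevin, ticket:Quinn). State: map:Kevin, ticket:Quinn
Event 3 (swap ticket<->map: now ticket:Kevin, map:Quinn). State: map:Quinn, ticket:Kevin
Event 4 (give map: Quinn -> Kevin). State: map:Kevin, ticket:Kevin
Event 5 (give map: Kevin -> Judy). State: map:Judy, ticket:Kevin
Event 6 (swap map<->ticket: now map:Kevin, ticket:Judy). State: map:Kevin, ticket:Judy
Event 7 (swap ticket<->map: now ticket:Kevin, map:Judy). State: map:Judy, ticket:Kevin
Event 8 (give map: Judy -> Kevin). State: map:Kevin, ticket:Kevin
Event 9 (give ticket: Kevin -> Judy). State: map:Kevin, ticket:Judy
Event 10 (swap ticket<->map: now ticket:Kevin, map:Judy). State: map:Judy, ticket:Kevin
Event 11 (give map: Judy -> Rupert). State: map:Rupert, ticket:Kevin

Final state: map:Rupert, ticket:Kevin
The map is held by Rupert.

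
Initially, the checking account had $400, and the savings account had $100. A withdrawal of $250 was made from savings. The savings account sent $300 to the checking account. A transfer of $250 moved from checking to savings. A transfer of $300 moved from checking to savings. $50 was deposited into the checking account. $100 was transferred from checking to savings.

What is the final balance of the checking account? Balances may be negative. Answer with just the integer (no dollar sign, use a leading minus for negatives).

Tracking account balances step by step:
Start: checking=400, savings=100
Event 1 (withdraw 250 from savings): savings: 100 - 250 = -150. Balances: checking=400, savings=-150
Event 2 (transfer 300 savings -> checking): savings: -150 - 300 = -450, checking: 400 + 300 = 700. Balances: checking=700, savings=-450
Event 3 (transfer 250 checking -> savings): checking: 700 - 250 = 450, savings: -450 + 250 = -200. Balances: checking=450, savings=-200
Event 4 (transfer 300 checking -> savings): checking: 450 - 300 = 150, savings: -200 + 300 = 100. Balances: checking=150, savings=100
Event 5 (deposit 50 to checking): checking: 150 + 50 = 200. Balances: checking=200, savings=100
Event 6 (transfer 100 checking -> savings): checking: 200 - 100 = 100, savings: 100 + 100 = 200. Balances: checking=100, savings=200

Final balance of checking: 100

Answer: 100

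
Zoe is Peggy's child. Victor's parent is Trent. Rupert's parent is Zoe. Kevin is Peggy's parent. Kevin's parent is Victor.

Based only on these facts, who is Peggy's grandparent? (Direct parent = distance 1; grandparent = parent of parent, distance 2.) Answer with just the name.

Reconstructing the parent chain from the given facts:
  Trent -> Victor -> Kevin -> Peggy -> Zoe -> Rupert
(each arrow means 'parent of the next')
Positions in the chain (0 = top):
  position of Trent: 0
  position of Victor: 1
  position of Kevin: 2
  position of Peggy: 3
  position of Zoe: 4
  position of Rupert: 5

Peggy is at position 3; the grandparent is 2 steps up the chain, i.e. position 1: Victor.

Answer: Victor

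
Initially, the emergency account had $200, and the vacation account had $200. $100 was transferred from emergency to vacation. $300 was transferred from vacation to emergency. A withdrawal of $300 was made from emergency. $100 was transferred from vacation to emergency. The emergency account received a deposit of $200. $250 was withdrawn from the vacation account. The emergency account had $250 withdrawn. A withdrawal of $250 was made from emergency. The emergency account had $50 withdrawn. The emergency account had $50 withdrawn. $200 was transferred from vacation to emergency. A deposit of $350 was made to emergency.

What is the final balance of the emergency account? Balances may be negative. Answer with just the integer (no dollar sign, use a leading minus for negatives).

Answer: 350

Derivation:
Tracking account balances step by step:
Start: emergency=200, vacation=200
Event 1 (transfer 100 emergency -> vacation): emergency: 200 - 100 = 100, vacation: 200 + 100 = 300. Balances: emergency=100, vacation=300
Event 2 (transfer 300 vacation -> emergency): vacation: 300 - 300 = 0, emergency: 100 + 300 = 400. Balances: emergency=400, vacation=0
Event 3 (withdraw 300 from emergency): emergency: 400 - 300 = 100. Balances: emergency=100, vacation=0
Event 4 (transfer 100 vacation -> emergency): vacation: 0 - 100 = -100, emergency: 100 + 100 = 200. Balances: emergency=200, vacation=-100
Event 5 (deposit 200 to emergency): emergency: 200 + 200 = 400. Balances: emergency=400, vacation=-100
Event 6 (withdraw 250 from vacation): vacation: -100 - 250 = -350. Balances: emergency=400, vacation=-350
Event 7 (withdraw 250 from emergency): emergency: 400 - 250 = 150. Balances: emergency=150, vacation=-350
Event 8 (withdraw 250 from emergency): emergency: 150 - 250 = -100. Balances: emergency=-100, vacation=-350
Event 9 (withdraw 50 from emergency): emergency: -100 - 50 = -150. Balances: emergency=-150, vacation=-350
Event 10 (withdraw 50 from emergency): emergency: -150 - 50 = -200. Balances: emergency=-200, vacation=-350
Event 11 (transfer 200 vacation -> emergency): vacation: -350 - 200 = -550, emergency: -200 + 200 = 0. Balances: emergency=0, vacation=-550
Event 12 (deposit 350 to emergency): emergency: 0 + 350 = 350. Balances: emergency=350, vacation=-550

Final balance of emergency: 350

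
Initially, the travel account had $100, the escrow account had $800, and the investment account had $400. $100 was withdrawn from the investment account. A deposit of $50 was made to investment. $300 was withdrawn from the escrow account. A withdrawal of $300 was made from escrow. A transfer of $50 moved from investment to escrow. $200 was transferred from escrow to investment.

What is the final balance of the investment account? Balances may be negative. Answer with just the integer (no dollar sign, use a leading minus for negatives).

Answer: 500

Derivation:
Tracking account balances step by step:
Start: travel=100, escrow=800, investment=400
Event 1 (withdraw 100 from investment): investment: 400 - 100 = 300. Balances: travel=100, escrow=800, investment=300
Event 2 (deposit 50 to investment): investment: 300 + 50 = 350. Balances: travel=100, escrow=800, investment=350
Event 3 (withdraw 300 from escrow): escrow: 800 - 300 = 500. Balances: travel=100, escrow=500, investment=350
Event 4 (withdraw 300 from escrow): escrow: 500 - 300 = 200. Balances: travel=100, escrow=200, investment=350
Event 5 (transfer 50 investment -> escrow): investment: 350 - 50 = 300, escrow: 200 + 50 = 250. Balances: travel=100, escrow=250, investment=300
Event 6 (transfer 200 escrow -> investment): escrow: 250 - 200 = 50, investment: 300 + 200 = 500. Balances: travel=100, escrow=50, investment=500

Final balance of investment: 500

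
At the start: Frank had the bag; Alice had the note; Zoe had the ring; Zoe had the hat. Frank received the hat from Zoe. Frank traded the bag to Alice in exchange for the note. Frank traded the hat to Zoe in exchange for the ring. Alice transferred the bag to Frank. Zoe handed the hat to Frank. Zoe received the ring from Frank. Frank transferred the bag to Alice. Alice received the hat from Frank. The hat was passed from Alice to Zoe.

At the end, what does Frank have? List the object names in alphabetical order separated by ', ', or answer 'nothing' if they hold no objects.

Tracking all object holders:
Start: bag:Frank, note:Alice, ring:Zoe, hat:Zoe
Event 1 (give hat: Zoe -> Frank). State: bag:Frank, note:Alice, ring:Zoe, hat:Frank
Event 2 (swap bag<->note: now bag:Alice, note:Frank). State: bag:Alice, note:Frank, ring:Zoe, hat:Frank
Event 3 (swap hat<->ring: now hat:Zoe, ring:Frank). State: bag:Alice, note:Frank, ring:Frank, hat:Zoe
Event 4 (give bag: Alice -> Frank). State: bag:Frank, note:Frank, ring:Frank, hat:Zoe
Event 5 (give hat: Zoe -> Frank). State: bag:Frank, note:Frank, ring:Frank, hat:Frank
Event 6 (give ring: Frank -> Zoe). State: bag:Frank, note:Frank, ring:Zoe, hat:Frank
Event 7 (give bag: Frank -> Alice). State: bag:Alice, note:Frank, ring:Zoe, hat:Frank
Event 8 (give hat: Frank -> Alice). State: bag:Alice, note:Frank, ring:Zoe, hat:Alice
Event 9 (give hat: Alice -> Zoe). State: bag:Alice, note:Frank, ring:Zoe, hat:Zoe

Final state: bag:Alice, note:Frank, ring:Zoe, hat:Zoe
Frank holds: note.

Answer: note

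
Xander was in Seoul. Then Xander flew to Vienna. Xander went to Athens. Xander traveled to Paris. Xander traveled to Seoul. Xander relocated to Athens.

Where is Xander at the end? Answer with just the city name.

Tracking Xander's location:
Start: Xander is in Seoul.
After move 1: Seoul -> Vienna. Xander is in Vienna.
After move 2: Vienna -> Athens. Xander is in Athens.
After move 3: Athens -> Paris. Xander is in Paris.
After move 4: Paris -> Seoul. Xander is in Seoul.
After move 5: Seoul -> Athens. Xander is in Athens.

Answer: Athens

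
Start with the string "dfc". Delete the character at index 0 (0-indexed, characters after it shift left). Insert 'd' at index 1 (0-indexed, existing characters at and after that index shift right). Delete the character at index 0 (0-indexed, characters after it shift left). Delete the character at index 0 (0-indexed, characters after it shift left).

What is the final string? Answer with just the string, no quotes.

Answer: c

Derivation:
Applying each edit step by step:
Start: "dfc"
Op 1 (delete idx 0 = 'd'): "dfc" -> "fc"
Op 2 (insert 'd' at idx 1): "fc" -> "fdc"
Op 3 (delete idx 0 = 'f'): "fdc" -> "dc"
Op 4 (delete idx 0 = 'd'): "dc" -> "c"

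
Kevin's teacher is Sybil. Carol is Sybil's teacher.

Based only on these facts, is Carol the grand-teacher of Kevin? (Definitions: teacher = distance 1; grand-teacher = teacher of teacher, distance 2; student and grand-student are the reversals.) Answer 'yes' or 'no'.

Reconstructing the teacher chain from the given facts:
  Carol -> Sybil -> Kevin
(each arrow means 'teacher of the next')
Positions in the chain (0 = top):
  position of Carol: 0
  position of Sybil: 1
  position of Kevin: 2

Carol is at position 0, Kevin is at position 2; signed distance (j - i) = 2.
'grand-teacher' requires j - i = 2. Actual distance is 2, so the relation HOLDS.

Answer: yes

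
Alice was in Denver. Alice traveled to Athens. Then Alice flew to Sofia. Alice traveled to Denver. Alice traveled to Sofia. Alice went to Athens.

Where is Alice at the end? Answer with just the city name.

Answer: Athens

Derivation:
Tracking Alice's location:
Start: Alice is in Denver.
After move 1: Denver -> Athens. Alice is in Athens.
After move 2: Athens -> Sofia. Alice is in Sofia.
After move 3: Sofia -> Denver. Alice is in Denver.
After move 4: Denver -> Sofia. Alice is in Sofia.
After move 5: Sofia -> Athens. Alice is in Athens.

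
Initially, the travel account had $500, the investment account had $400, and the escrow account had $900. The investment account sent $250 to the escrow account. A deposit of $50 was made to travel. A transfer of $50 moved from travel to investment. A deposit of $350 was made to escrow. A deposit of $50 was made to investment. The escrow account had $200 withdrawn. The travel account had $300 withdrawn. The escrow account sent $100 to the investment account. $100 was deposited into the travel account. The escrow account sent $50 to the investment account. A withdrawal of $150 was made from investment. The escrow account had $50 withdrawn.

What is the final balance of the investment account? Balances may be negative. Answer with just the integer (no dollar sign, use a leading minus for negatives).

Tracking account balances step by step:
Start: travel=500, investment=400, escrow=900
Event 1 (transfer 250 investment -> escrow): investment: 400 - 250 = 150, escrow: 900 + 250 = 1150. Balances: travel=500, investment=150, escrow=1150
Event 2 (deposit 50 to travel): travel: 500 + 50 = 550. Balances: travel=550, investment=150, escrow=1150
Event 3 (transfer 50 travel -> investment): travel: 550 - 50 = 500, investment: 150 + 50 = 200. Balances: travel=500, investment=200, escrow=1150
Event 4 (deposit 350 to escrow): escrow: 1150 + 350 = 1500. Balances: travel=500, investment=200, escrow=1500
Event 5 (deposit 50 to investment): investment: 200 + 50 = 250. Balances: travel=500, investment=250, escrow=1500
Event 6 (withdraw 200 from escrow): escrow: 1500 - 200 = 1300. Balances: travel=500, investment=250, escrow=1300
Event 7 (withdraw 300 from travel): travel: 500 - 300 = 200. Balances: travel=200, investment=250, escrow=1300
Event 8 (transfer 100 escrow -> investment): escrow: 1300 - 100 = 1200, investment: 250 + 100 = 350. Balances: travel=200, investment=350, escrow=1200
Event 9 (deposit 100 to travel): travel: 200 + 100 = 300. Balances: travel=300, investment=350, escrow=1200
Event 10 (transfer 50 escrow -> investment): escrow: 1200 - 50 = 1150, investment: 350 + 50 = 400. Balances: travel=300, investment=400, escrow=1150
Event 11 (withdraw 150 from investment): investment: 400 - 150 = 250. Balances: travel=300, investment=250, escrow=1150
Event 12 (withdraw 50 from escrow): escrow: 1150 - 50 = 1100. Balances: travel=300, investment=250, escrow=1100

Final balance of investment: 250

Answer: 250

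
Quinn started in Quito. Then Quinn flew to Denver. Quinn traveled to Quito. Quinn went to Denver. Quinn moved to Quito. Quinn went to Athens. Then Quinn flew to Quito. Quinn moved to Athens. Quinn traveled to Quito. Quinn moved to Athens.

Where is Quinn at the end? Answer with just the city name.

Answer: Athens

Derivation:
Tracking Quinn's location:
Start: Quinn is in Quito.
After move 1: Quito -> Denver. Quinn is in Denver.
After move 2: Denver -> Quito. Quinn is in Quito.
After move 3: Quito -> Denver. Quinn is in Denver.
After move 4: Denver -> Quito. Quinn is in Quito.
After move 5: Quito -> Athens. Quinn is in Athens.
After move 6: Athens -> Quito. Quinn is in Quito.
After move 7: Quito -> Athens. Quinn is in Athens.
After move 8: Athens -> Quito. Quinn is in Quito.
After move 9: Quito -> Athens. Quinn is in Athens.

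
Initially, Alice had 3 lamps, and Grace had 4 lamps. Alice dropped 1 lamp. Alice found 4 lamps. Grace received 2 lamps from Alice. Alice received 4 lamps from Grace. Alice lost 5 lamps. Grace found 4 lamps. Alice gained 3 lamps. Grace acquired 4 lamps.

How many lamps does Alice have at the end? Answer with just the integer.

Tracking counts step by step:
Start: Alice=3, Grace=4
Event 1 (Alice -1): Alice: 3 -> 2. State: Alice=2, Grace=4
Event 2 (Alice +4): Alice: 2 -> 6. State: Alice=6, Grace=4
Event 3 (Alice -> Grace, 2): Alice: 6 -> 4, Grace: 4 -> 6. State: Alice=4, Grace=6
Event 4 (Grace -> Alice, 4): Grace: 6 -> 2, Alice: 4 -> 8. State: Alice=8, Grace=2
Event 5 (Alice -5): Alice: 8 -> 3. State: Alice=3, Grace=2
Event 6 (Grace +4): Grace: 2 -> 6. State: Alice=3, Grace=6
Event 7 (Alice +3): Alice: 3 -> 6. State: Alice=6, Grace=6
Event 8 (Grace +4): Grace: 6 -> 10. State: Alice=6, Grace=10

Alice's final count: 6

Answer: 6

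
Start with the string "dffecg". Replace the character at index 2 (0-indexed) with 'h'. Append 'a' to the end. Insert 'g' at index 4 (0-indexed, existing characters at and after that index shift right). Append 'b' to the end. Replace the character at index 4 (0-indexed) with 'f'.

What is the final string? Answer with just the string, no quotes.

Answer: dfhefcgab

Derivation:
Applying each edit step by step:
Start: "dffecg"
Op 1 (replace idx 2: 'f' -> 'h'): "dffecg" -> "dfhecg"
Op 2 (append 'a'): "dfhecg" -> "dfhecga"
Op 3 (insert 'g' at idx 4): "dfhecga" -> "dfhegcga"
Op 4 (append 'b'): "dfhegcga" -> "dfhegcgab"
Op 5 (replace idx 4: 'g' -> 'f'): "dfhegcgab" -> "dfhefcgab"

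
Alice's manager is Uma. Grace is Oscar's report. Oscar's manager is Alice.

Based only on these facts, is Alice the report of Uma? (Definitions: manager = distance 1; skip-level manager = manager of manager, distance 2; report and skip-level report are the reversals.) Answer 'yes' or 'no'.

Reconstructing the manager chain from the given facts:
  Uma -> Alice -> Oscar -> Grace
(each arrow means 'manager of the next')
Positions in the chain (0 = top):
  position of Uma: 0
  position of Alice: 1
  position of Oscar: 2
  position of Grace: 3

Alice is at position 1, Uma is at position 0; signed distance (j - i) = -1.
'report' requires j - i = -1. Actual distance is -1, so the relation HOLDS.

Answer: yes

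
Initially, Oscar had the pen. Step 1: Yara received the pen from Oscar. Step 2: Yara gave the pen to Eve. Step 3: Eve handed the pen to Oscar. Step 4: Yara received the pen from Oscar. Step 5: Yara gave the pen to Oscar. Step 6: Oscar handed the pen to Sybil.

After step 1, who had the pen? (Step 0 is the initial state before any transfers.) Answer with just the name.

Tracking the pen holder through step 1:
After step 0 (start): Oscar
After step 1: Yara

At step 1, the holder is Yara.

Answer: Yara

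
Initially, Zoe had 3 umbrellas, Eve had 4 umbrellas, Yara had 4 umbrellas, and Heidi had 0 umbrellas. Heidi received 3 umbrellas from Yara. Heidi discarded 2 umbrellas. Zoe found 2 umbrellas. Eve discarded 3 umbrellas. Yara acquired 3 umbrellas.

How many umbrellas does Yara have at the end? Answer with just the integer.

Tracking counts step by step:
Start: Zoe=3, Eve=4, Yara=4, Heidi=0
Event 1 (Yara -> Heidi, 3): Yara: 4 -> 1, Heidi: 0 -> 3. State: Zoe=3, Eve=4, Yara=1, Heidi=3
Event 2 (Heidi -2): Heidi: 3 -> 1. State: Zoe=3, Eve=4, Yara=1, Heidi=1
Event 3 (Zoe +2): Zoe: 3 -> 5. State: Zoe=5, Eve=4, Yara=1, Heidi=1
Event 4 (Eve -3): Eve: 4 -> 1. State: Zoe=5, Eve=1, Yara=1, Heidi=1
Event 5 (Yara +3): Yara: 1 -> 4. State: Zoe=5, Eve=1, Yara=4, Heidi=1

Yara's final count: 4

Answer: 4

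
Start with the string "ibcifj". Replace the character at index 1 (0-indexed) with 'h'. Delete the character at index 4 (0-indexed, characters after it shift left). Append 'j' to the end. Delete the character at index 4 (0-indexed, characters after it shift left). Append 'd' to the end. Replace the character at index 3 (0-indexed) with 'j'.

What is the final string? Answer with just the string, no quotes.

Answer: ihcjjd

Derivation:
Applying each edit step by step:
Start: "ibcifj"
Op 1 (replace idx 1: 'b' -> 'h'): "ibcifj" -> "ihcifj"
Op 2 (delete idx 4 = 'f'): "ihcifj" -> "ihcij"
Op 3 (append 'j'): "ihcij" -> "ihcijj"
Op 4 (delete idx 4 = 'j'): "ihcijj" -> "ihcij"
Op 5 (append 'd'): "ihcij" -> "ihcijd"
Op 6 (replace idx 3: 'i' -> 'j'): "ihcijd" -> "ihcjjd"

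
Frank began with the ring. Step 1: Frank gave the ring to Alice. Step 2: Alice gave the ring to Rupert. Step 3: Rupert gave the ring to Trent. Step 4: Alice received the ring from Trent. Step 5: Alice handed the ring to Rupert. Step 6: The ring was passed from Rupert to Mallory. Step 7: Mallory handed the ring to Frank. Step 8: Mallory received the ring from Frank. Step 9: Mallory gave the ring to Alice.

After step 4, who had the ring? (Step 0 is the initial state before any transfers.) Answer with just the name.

Answer: Alice

Derivation:
Tracking the ring holder through step 4:
After step 0 (start): Frank
After step 1: Alice
After step 2: Rupert
After step 3: Trent
After step 4: Alice

At step 4, the holder is Alice.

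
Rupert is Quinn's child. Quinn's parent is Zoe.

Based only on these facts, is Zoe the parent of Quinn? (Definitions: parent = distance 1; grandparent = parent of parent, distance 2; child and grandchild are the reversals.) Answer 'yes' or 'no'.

Answer: yes

Derivation:
Reconstructing the parent chain from the given facts:
  Zoe -> Quinn -> Rupert
(each arrow means 'parent of the next')
Positions in the chain (0 = top):
  position of Zoe: 0
  position of Quinn: 1
  position of Rupert: 2

Zoe is at position 0, Quinn is at position 1; signed distance (j - i) = 1.
'parent' requires j - i = 1. Actual distance is 1, so the relation HOLDS.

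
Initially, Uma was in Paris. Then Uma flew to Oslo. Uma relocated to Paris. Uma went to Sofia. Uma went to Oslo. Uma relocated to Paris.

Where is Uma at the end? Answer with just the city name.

Tracking Uma's location:
Start: Uma is in Paris.
After move 1: Paris -> Oslo. Uma is in Oslo.
After move 2: Oslo -> Paris. Uma is in Paris.
After move 3: Paris -> Sofia. Uma is in Sofia.
After move 4: Sofia -> Oslo. Uma is in Oslo.
After move 5: Oslo -> Paris. Uma is in Paris.

Answer: Paris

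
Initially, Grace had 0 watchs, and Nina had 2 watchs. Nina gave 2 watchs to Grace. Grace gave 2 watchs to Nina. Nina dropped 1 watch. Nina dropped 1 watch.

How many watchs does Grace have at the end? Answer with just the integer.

Tracking counts step by step:
Start: Grace=0, Nina=2
Event 1 (Nina -> Grace, 2): Nina: 2 -> 0, Grace: 0 -> 2. State: Grace=2, Nina=0
Event 2 (Grace -> Nina, 2): Grace: 2 -> 0, Nina: 0 -> 2. State: Grace=0, Nina=2
Event 3 (Nina -1): Nina: 2 -> 1. State: Grace=0, Nina=1
Event 4 (Nina -1): Nina: 1 -> 0. State: Grace=0, Nina=0

Grace's final count: 0

Answer: 0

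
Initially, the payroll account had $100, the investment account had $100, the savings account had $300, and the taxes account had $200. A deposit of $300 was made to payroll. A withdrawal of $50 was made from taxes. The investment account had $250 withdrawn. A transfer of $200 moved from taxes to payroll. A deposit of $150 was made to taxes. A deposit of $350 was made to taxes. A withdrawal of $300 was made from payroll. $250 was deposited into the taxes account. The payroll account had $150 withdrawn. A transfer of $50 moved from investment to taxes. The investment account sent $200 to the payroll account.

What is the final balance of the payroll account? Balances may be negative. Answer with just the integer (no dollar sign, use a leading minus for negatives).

Tracking account balances step by step:
Start: payroll=100, investment=100, savings=300, taxes=200
Event 1 (deposit 300 to payroll): payroll: 100 + 300 = 400. Balances: payroll=400, investment=100, savings=300, taxes=200
Event 2 (withdraw 50 from taxes): taxes: 200 - 50 = 150. Balances: payroll=400, investment=100, savings=300, taxes=150
Event 3 (withdraw 250 from investment): investment: 100 - 250 = -150. Balances: payroll=400, investment=-150, savings=300, taxes=150
Event 4 (transfer 200 taxes -> payroll): taxes: 150 - 200 = -50, payroll: 400 + 200 = 600. Balances: payroll=600, investment=-150, savings=300, taxes=-50
Event 5 (deposit 150 to taxes): taxes: -50 + 150 = 100. Balances: payroll=600, investment=-150, savings=300, taxes=100
Event 6 (deposit 350 to taxes): taxes: 100 + 350 = 450. Balances: payroll=600, investment=-150, savings=300, taxes=450
Event 7 (withdraw 300 from payroll): payroll: 600 - 300 = 300. Balances: payroll=300, investment=-150, savings=300, taxes=450
Event 8 (deposit 250 to taxes): taxes: 450 + 250 = 700. Balances: payroll=300, investment=-150, savings=300, taxes=700
Event 9 (withdraw 150 from payroll): payroll: 300 - 150 = 150. Balances: payroll=150, investment=-150, savings=300, taxes=700
Event 10 (transfer 50 investment -> taxes): investment: -150 - 50 = -200, taxes: 700 + 50 = 750. Balances: payroll=150, investment=-200, savings=300, taxes=750
Event 11 (transfer 200 investment -> payroll): investment: -200 - 200 = -400, payroll: 150 + 200 = 350. Balances: payroll=350, investment=-400, savings=300, taxes=750

Final balance of payroll: 350

Answer: 350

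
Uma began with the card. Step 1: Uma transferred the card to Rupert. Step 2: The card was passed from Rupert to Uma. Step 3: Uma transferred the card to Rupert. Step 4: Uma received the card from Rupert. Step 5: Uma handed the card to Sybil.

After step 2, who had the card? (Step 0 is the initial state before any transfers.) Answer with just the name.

Tracking the card holder through step 2:
After step 0 (start): Uma
After step 1: Rupert
After step 2: Uma

At step 2, the holder is Uma.

Answer: Uma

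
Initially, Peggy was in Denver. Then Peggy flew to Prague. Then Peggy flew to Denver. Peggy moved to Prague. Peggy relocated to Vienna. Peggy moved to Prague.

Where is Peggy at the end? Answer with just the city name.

Tracking Peggy's location:
Start: Peggy is in Denver.
After move 1: Denver -> Prague. Peggy is in Prague.
After move 2: Prague -> Denver. Peggy is in Denver.
After move 3: Denver -> Prague. Peggy is in Prague.
After move 4: Prague -> Vienna. Peggy is in Vienna.
After move 5: Vienna -> Prague. Peggy is in Prague.

Answer: Prague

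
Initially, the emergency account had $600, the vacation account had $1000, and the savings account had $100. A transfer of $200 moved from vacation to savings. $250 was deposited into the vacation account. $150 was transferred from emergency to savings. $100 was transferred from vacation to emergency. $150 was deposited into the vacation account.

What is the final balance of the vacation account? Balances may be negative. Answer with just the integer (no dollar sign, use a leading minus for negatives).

Answer: 1100

Derivation:
Tracking account balances step by step:
Start: emergency=600, vacation=1000, savings=100
Event 1 (transfer 200 vacation -> savings): vacation: 1000 - 200 = 800, savings: 100 + 200 = 300. Balances: emergency=600, vacation=800, savings=300
Event 2 (deposit 250 to vacation): vacation: 800 + 250 = 1050. Balances: emergency=600, vacation=1050, savings=300
Event 3 (transfer 150 emergency -> savings): emergency: 600 - 150 = 450, savings: 300 + 150 = 450. Balances: emergency=450, vacation=1050, savings=450
Event 4 (transfer 100 vacation -> emergency): vacation: 1050 - 100 = 950, emergency: 450 + 100 = 550. Balances: emergency=550, vacation=950, savings=450
Event 5 (deposit 150 to vacation): vacation: 950 + 150 = 1100. Balances: emergency=550, vacation=1100, savings=450

Final balance of vacation: 1100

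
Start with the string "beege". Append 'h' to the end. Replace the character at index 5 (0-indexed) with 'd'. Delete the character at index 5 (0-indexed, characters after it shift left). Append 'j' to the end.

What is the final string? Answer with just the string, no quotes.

Answer: beegej

Derivation:
Applying each edit step by step:
Start: "beege"
Op 1 (append 'h'): "beege" -> "beegeh"
Op 2 (replace idx 5: 'h' -> 'd'): "beegeh" -> "beeged"
Op 3 (delete idx 5 = 'd'): "beeged" -> "beege"
Op 4 (append 'j'): "beege" -> "beegej"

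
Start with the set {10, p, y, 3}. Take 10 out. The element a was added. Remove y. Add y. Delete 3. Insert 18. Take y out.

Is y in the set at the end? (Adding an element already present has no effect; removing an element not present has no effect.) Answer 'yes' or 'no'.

Tracking the set through each operation:
Start: {10, 3, p, y}
Event 1 (remove 10): removed. Set: {3, p, y}
Event 2 (add a): added. Set: {3, a, p, y}
Event 3 (remove y): removed. Set: {3, a, p}
Event 4 (add y): added. Set: {3, a, p, y}
Event 5 (remove 3): removed. Set: {a, p, y}
Event 6 (add 18): added. Set: {18, a, p, y}
Event 7 (remove y): removed. Set: {18, a, p}

Final set: {18, a, p} (size 3)
y is NOT in the final set.

Answer: no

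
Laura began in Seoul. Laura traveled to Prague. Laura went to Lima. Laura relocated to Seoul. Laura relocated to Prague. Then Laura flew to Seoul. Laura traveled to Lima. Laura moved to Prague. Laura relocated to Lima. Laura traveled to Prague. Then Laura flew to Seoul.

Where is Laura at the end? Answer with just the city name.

Tracking Laura's location:
Start: Laura is in Seoul.
After move 1: Seoul -> Prague. Laura is in Prague.
After move 2: Prague -> Lima. Laura is in Lima.
After move 3: Lima -> Seoul. Laura is in Seoul.
After move 4: Seoul -> Prague. Laura is in Prague.
After move 5: Prague -> Seoul. Laura is in Seoul.
After move 6: Seoul -> Lima. Laura is in Lima.
After move 7: Lima -> Prague. Laura is in Prague.
After move 8: Prague -> Lima. Laura is in Lima.
After move 9: Lima -> Prague. Laura is in Prague.
After move 10: Prague -> Seoul. Laura is in Seoul.

Answer: Seoul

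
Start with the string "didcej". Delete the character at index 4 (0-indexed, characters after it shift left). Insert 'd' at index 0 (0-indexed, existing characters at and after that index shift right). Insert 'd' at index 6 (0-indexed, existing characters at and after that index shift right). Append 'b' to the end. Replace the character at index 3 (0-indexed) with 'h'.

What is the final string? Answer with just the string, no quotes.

Applying each edit step by step:
Start: "didcej"
Op 1 (delete idx 4 = 'e'): "didcej" -> "didcj"
Op 2 (insert 'd' at idx 0): "didcj" -> "ddidcj"
Op 3 (insert 'd' at idx 6): "ddidcj" -> "ddidcjd"
Op 4 (append 'b'): "ddidcjd" -> "ddidcjdb"
Op 5 (replace idx 3: 'd' -> 'h'): "ddidcjdb" -> "ddihcjdb"

Answer: ddihcjdb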